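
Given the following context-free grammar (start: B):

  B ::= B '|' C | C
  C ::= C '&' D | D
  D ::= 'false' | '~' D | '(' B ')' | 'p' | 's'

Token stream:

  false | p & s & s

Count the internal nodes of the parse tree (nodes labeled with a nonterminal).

10

[B [B [C [D false]]] | [C [C [C [D p]] & [D s]] & [D s]]]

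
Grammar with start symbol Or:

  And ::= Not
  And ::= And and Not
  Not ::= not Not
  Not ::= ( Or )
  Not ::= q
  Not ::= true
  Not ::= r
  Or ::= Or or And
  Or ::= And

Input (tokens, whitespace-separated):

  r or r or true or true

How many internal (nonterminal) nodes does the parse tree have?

12

[Or [Or [Or [Or [And [Not r]]] or [And [Not r]]] or [And [Not true]]] or [And [Not true]]]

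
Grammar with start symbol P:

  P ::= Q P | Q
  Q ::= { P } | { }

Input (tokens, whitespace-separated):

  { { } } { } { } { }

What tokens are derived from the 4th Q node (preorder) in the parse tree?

[P [Q { [P [Q { }]] }] [P [Q { }] [P [Q { }] [P [Q { }]]]]]

{ }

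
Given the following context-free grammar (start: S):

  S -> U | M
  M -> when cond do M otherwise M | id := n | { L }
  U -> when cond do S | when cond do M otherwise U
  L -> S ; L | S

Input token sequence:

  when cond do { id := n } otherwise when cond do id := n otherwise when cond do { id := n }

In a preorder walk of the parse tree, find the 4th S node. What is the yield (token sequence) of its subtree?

[S [U when cond do [M { [L [S [M id := n]]] }] otherwise [U when cond do [M id := n] otherwise [U when cond do [S [M { [L [S [M id := n]]] }]]]]]]

id := n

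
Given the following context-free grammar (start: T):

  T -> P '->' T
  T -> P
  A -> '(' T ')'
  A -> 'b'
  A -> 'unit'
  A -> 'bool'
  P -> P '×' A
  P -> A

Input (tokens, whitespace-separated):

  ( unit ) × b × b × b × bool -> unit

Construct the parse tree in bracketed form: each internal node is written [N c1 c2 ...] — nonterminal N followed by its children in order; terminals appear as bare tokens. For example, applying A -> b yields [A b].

[T [P [P [P [P [P [A ( [T [P [A unit]]] )]] × [A b]] × [A b]] × [A b]] × [A bool]] -> [T [P [A unit]]]]

T
P -> T
P × A -> T
P × A × A -> T
P × A × A × A -> T
P × A × A × A × A -> T
A × A × A × A × A -> T
( T ) × A × A × A × A -> T
( P ) × A × A × A × A -> T
( A ) × A × A × A × A -> T
( unit ) × A × A × A × A -> T
( unit ) × b × A × A × A -> T
( unit ) × b × b × A × A -> T
( unit ) × b × b × b × A -> T
( unit ) × b × b × b × bool -> T
( unit ) × b × b × b × bool -> P
( unit ) × b × b × b × bool -> A
( unit ) × b × b × b × bool -> unit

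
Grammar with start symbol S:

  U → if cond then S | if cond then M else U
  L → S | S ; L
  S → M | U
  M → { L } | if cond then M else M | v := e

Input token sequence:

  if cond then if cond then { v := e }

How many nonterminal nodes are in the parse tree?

9

[S [U if cond then [S [U if cond then [S [M { [L [S [M v := e]]] }]]]]]]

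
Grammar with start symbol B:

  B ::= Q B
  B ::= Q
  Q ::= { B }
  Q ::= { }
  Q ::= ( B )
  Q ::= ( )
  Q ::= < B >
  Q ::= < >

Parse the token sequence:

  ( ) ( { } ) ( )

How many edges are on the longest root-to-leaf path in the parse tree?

[B [Q ( )] [B [Q ( [B [Q { }]] )] [B [Q ( )]]]]

5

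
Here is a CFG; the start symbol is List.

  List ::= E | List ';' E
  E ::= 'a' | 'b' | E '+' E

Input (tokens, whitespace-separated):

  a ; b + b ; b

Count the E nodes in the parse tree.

[List [List [List [E a]] ; [E [E b] + [E b]]] ; [E b]]

5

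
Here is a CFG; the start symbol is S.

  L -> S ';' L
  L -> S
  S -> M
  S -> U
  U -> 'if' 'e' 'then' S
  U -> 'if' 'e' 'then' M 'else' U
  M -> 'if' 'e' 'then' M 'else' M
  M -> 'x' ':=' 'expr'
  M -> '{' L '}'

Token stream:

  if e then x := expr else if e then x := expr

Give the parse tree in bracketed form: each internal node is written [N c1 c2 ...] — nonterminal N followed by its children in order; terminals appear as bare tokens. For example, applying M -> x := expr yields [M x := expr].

[S [U if e then [M x := expr] else [U if e then [S [M x := expr]]]]]

S
U
if e then M else U
if e then x := expr else U
if e then x := expr else if e then S
if e then x := expr else if e then M
if e then x := expr else if e then x := expr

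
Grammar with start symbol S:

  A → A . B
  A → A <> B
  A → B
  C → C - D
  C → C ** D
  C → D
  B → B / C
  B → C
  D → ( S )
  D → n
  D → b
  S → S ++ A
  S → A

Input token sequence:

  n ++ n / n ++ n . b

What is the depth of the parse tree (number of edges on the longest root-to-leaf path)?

[S [S [S [A [B [C [D n]]]]] ++ [A [B [B [C [D n]]] / [C [D n]]]]] ++ [A [A [B [C [D n]]]] . [B [C [D b]]]]]

7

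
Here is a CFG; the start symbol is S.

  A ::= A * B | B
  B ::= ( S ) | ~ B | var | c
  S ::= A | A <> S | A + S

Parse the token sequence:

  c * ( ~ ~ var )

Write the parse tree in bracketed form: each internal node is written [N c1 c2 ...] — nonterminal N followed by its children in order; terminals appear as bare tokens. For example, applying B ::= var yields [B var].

[S [A [A [B c]] * [B ( [S [A [B ~ [B ~ [B var]]]]] )]]]

S
A
A * B
B * B
c * B
c * ( S )
c * ( A )
c * ( B )
c * ( ~ B )
c * ( ~ ~ B )
c * ( ~ ~ var )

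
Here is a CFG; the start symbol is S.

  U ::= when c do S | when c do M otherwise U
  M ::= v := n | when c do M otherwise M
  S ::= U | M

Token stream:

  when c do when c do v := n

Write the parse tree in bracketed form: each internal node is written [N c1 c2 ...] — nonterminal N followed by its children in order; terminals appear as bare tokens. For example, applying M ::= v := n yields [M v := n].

S
U
when c do S
when c do U
when c do when c do S
when c do when c do M
when c do when c do v := n

[S [U when c do [S [U when c do [S [M v := n]]]]]]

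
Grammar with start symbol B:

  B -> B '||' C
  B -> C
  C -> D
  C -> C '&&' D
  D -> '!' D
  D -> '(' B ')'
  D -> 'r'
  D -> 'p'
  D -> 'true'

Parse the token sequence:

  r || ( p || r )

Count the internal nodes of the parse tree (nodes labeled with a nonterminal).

12

[B [B [C [D r]]] || [C [D ( [B [B [C [D p]]] || [C [D r]]] )]]]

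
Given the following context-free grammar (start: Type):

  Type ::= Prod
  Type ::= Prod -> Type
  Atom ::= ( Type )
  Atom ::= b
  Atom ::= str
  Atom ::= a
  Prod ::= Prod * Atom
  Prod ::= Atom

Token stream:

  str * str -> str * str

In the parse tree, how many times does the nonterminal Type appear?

2

[Type [Prod [Prod [Atom str]] * [Atom str]] -> [Type [Prod [Prod [Atom str]] * [Atom str]]]]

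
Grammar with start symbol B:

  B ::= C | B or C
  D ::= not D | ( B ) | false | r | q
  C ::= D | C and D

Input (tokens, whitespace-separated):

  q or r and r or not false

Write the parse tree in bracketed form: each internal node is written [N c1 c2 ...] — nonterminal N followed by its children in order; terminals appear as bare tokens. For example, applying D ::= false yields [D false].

[B [B [B [C [D q]]] or [C [C [D r]] and [D r]]] or [C [D not [D false]]]]

B
B or C
B or C or C
C or C or C
D or C or C
q or C or C
q or C and D or C
q or D and D or C
q or r and D or C
q or r and r or C
q or r and r or D
q or r and r or not D
q or r and r or not false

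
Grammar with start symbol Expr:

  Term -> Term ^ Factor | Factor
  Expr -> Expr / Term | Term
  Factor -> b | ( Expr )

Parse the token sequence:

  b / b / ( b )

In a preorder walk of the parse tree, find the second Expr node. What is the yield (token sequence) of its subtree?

[Expr [Expr [Expr [Term [Factor b]]] / [Term [Factor b]]] / [Term [Factor ( [Expr [Term [Factor b]]] )]]]

b / b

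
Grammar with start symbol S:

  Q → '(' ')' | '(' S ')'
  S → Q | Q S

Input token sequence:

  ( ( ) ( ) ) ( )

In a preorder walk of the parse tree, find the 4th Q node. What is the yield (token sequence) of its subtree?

[S [Q ( [S [Q ( )] [S [Q ( )]]] )] [S [Q ( )]]]

( )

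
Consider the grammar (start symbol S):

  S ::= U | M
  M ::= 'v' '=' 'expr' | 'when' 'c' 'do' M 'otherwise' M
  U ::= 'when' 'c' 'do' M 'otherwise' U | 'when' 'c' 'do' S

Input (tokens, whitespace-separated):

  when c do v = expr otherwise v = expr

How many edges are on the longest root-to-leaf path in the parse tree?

3

[S [M when c do [M v = expr] otherwise [M v = expr]]]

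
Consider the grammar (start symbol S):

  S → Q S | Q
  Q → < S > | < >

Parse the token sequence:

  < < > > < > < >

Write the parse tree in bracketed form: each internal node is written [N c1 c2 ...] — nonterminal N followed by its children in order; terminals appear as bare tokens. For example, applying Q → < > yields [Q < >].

[S [Q < [S [Q < >]] >] [S [Q < >] [S [Q < >]]]]

S
Q S
< S > S
< Q > S
< < > > S
< < > > Q S
< < > > < > S
< < > > < > Q
< < > > < > < >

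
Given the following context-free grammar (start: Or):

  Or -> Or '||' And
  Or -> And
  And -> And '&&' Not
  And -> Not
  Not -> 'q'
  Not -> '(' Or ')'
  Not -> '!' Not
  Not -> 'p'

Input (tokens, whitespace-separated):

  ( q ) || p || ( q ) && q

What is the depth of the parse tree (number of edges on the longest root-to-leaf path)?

[Or [Or [Or [And [Not ( [Or [And [Not q]]] )]]] || [And [Not p]]] || [And [And [Not ( [Or [And [Not q]]] )]] && [Not q]]]

8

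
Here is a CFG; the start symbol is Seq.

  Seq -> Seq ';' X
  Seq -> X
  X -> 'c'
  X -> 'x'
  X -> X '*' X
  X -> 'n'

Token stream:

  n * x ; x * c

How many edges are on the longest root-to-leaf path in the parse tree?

[Seq [Seq [X [X n] * [X x]]] ; [X [X x] * [X c]]]

4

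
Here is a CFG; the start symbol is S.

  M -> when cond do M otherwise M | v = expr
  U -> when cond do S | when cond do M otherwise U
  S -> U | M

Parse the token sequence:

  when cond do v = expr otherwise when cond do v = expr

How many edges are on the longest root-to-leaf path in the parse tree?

5

[S [U when cond do [M v = expr] otherwise [U when cond do [S [M v = expr]]]]]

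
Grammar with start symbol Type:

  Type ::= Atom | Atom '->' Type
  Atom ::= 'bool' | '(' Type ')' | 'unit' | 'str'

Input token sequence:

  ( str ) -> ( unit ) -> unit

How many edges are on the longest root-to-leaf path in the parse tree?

5

[Type [Atom ( [Type [Atom str]] )] -> [Type [Atom ( [Type [Atom unit]] )] -> [Type [Atom unit]]]]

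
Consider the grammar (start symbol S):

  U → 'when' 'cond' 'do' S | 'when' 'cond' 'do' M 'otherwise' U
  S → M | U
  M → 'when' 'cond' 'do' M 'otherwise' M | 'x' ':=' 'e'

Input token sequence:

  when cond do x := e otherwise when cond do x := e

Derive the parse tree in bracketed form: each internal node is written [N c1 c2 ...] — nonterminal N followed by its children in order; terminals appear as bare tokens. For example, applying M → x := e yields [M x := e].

S
U
when cond do M otherwise U
when cond do x := e otherwise U
when cond do x := e otherwise when cond do S
when cond do x := e otherwise when cond do M
when cond do x := e otherwise when cond do x := e

[S [U when cond do [M x := e] otherwise [U when cond do [S [M x := e]]]]]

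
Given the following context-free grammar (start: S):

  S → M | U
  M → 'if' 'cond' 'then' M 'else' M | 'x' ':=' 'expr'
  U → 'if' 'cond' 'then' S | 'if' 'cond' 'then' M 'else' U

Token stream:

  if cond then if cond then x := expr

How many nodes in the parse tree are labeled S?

3

[S [U if cond then [S [U if cond then [S [M x := expr]]]]]]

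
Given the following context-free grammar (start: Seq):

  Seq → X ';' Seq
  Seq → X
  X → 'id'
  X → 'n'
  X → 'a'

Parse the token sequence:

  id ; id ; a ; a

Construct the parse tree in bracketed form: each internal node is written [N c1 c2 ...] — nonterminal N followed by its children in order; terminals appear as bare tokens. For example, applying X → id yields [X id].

Seq
X ; Seq
id ; Seq
id ; X ; Seq
id ; id ; Seq
id ; id ; X ; Seq
id ; id ; a ; Seq
id ; id ; a ; X
id ; id ; a ; a

[Seq [X id] ; [Seq [X id] ; [Seq [X a] ; [Seq [X a]]]]]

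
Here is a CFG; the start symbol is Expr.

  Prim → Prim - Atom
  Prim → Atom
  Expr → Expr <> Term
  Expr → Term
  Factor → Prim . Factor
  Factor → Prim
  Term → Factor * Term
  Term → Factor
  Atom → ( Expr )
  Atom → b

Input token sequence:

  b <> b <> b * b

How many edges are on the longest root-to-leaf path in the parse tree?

[Expr [Expr [Expr [Term [Factor [Prim [Atom b]]]]] <> [Term [Factor [Prim [Atom b]]]]] <> [Term [Factor [Prim [Atom b]]] * [Term [Factor [Prim [Atom b]]]]]]

7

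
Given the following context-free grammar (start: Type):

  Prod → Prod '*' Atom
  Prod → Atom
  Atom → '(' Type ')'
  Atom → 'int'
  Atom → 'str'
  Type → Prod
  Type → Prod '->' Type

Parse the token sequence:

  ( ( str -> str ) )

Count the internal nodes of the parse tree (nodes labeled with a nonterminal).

[Type [Prod [Atom ( [Type [Prod [Atom ( [Type [Prod [Atom str]] -> [Type [Prod [Atom str]]]] )]]] )]]]

12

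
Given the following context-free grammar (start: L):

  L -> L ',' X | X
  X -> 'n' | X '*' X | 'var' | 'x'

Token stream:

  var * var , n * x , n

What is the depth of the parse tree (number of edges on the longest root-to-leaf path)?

[L [L [L [X [X var] * [X var]]] , [X [X n] * [X x]]] , [X n]]

5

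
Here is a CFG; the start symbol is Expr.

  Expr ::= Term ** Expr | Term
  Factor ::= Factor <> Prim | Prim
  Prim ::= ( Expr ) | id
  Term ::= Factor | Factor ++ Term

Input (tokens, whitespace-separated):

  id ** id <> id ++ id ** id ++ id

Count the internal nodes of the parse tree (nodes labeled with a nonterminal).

[Expr [Term [Factor [Prim id]]] ** [Expr [Term [Factor [Factor [Prim id]] <> [Prim id]] ++ [Term [Factor [Prim id]]]] ** [Expr [Term [Factor [Prim id]] ++ [Term [Factor [Prim id]]]]]]]

20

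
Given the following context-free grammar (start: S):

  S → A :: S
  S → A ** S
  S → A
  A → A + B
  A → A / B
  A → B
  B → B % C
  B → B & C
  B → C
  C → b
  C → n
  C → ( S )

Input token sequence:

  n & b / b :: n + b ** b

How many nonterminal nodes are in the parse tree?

[S [A [A [B [B [C n]] & [C b]]] / [B [C b]]] :: [S [A [A [B [C n]]] + [B [C b]]] ** [S [A [B [C b]]]]]]

20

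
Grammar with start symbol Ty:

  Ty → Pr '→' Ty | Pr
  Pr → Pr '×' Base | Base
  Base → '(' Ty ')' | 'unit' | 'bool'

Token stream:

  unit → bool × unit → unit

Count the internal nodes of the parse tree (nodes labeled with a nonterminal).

11

[Ty [Pr [Base unit]] → [Ty [Pr [Pr [Base bool]] × [Base unit]] → [Ty [Pr [Base unit]]]]]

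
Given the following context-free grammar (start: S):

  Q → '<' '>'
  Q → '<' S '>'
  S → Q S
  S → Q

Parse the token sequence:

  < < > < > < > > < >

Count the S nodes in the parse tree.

5

[S [Q < [S [Q < >] [S [Q < >] [S [Q < >]]]] >] [S [Q < >]]]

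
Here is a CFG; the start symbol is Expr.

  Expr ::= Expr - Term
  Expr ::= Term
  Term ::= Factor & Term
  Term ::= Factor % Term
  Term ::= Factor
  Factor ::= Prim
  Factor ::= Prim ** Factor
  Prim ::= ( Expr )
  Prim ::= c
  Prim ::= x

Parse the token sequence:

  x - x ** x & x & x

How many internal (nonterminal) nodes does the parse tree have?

16

[Expr [Expr [Term [Factor [Prim x]]]] - [Term [Factor [Prim x] ** [Factor [Prim x]]] & [Term [Factor [Prim x]] & [Term [Factor [Prim x]]]]]]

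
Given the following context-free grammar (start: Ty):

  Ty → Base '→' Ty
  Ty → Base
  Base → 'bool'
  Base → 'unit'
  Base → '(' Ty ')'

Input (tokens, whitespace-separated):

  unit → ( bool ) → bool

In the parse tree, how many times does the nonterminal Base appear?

[Ty [Base unit] → [Ty [Base ( [Ty [Base bool]] )] → [Ty [Base bool]]]]

4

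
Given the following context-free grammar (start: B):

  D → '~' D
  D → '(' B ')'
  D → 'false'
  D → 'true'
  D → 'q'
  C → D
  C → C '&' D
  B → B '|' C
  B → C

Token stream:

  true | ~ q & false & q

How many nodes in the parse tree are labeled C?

[B [B [C [D true]]] | [C [C [C [D ~ [D q]]] & [D false]] & [D q]]]

4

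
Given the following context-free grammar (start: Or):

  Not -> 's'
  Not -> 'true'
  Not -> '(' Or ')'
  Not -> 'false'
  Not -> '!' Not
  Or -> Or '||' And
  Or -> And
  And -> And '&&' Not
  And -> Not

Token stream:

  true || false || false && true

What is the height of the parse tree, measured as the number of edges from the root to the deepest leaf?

[Or [Or [Or [And [Not true]]] || [And [Not false]]] || [And [And [Not false]] && [Not true]]]

5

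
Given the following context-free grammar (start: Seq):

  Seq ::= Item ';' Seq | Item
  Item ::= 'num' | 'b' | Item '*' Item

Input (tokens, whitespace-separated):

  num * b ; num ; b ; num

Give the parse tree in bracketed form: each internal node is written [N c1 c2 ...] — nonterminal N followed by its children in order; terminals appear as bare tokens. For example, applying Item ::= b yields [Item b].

[Seq [Item [Item num] * [Item b]] ; [Seq [Item num] ; [Seq [Item b] ; [Seq [Item num]]]]]

Seq
Item ; Seq
Item * Item ; Seq
num * Item ; Seq
num * b ; Seq
num * b ; Item ; Seq
num * b ; num ; Seq
num * b ; num ; Item ; Seq
num * b ; num ; b ; Seq
num * b ; num ; b ; Item
num * b ; num ; b ; num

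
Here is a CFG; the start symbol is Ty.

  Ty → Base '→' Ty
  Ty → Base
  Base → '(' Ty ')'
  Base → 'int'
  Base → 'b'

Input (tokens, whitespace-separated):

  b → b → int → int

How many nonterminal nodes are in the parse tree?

8

[Ty [Base b] → [Ty [Base b] → [Ty [Base int] → [Ty [Base int]]]]]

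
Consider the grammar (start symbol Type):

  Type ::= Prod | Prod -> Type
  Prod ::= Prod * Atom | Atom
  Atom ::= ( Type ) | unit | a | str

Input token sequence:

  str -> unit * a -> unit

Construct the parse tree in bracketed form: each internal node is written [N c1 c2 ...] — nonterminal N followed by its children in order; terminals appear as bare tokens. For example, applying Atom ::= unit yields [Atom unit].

[Type [Prod [Atom str]] -> [Type [Prod [Prod [Atom unit]] * [Atom a]] -> [Type [Prod [Atom unit]]]]]

Type
Prod -> Type
Atom -> Type
str -> Type
str -> Prod -> Type
str -> Prod * Atom -> Type
str -> Atom * Atom -> Type
str -> unit * Atom -> Type
str -> unit * a -> Type
str -> unit * a -> Prod
str -> unit * a -> Atom
str -> unit * a -> unit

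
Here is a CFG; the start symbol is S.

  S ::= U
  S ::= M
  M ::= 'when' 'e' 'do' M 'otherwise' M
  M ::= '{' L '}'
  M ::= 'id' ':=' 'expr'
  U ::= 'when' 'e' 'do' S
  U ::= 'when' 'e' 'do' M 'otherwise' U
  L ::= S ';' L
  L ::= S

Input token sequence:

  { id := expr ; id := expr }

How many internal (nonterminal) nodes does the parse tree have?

[S [M { [L [S [M id := expr]] ; [L [S [M id := expr]]]] }]]

8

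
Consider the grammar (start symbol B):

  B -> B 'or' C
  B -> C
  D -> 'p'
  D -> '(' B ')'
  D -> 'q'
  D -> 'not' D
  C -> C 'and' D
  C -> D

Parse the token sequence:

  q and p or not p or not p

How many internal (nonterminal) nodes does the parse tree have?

13

[B [B [B [C [C [D q]] and [D p]]] or [C [D not [D p]]]] or [C [D not [D p]]]]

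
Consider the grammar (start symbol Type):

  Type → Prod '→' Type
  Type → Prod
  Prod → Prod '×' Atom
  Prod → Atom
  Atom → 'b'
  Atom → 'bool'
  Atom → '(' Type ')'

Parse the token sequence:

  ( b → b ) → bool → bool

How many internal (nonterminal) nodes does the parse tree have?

15

[Type [Prod [Atom ( [Type [Prod [Atom b]] → [Type [Prod [Atom b]]]] )]] → [Type [Prod [Atom bool]] → [Type [Prod [Atom bool]]]]]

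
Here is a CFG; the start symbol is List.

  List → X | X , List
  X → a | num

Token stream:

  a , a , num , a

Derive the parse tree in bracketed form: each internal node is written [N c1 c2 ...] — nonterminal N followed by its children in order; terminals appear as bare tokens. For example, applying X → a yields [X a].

[List [X a] , [List [X a] , [List [X num] , [List [X a]]]]]

List
X , List
a , List
a , X , List
a , a , List
a , a , X , List
a , a , num , List
a , a , num , X
a , a , num , a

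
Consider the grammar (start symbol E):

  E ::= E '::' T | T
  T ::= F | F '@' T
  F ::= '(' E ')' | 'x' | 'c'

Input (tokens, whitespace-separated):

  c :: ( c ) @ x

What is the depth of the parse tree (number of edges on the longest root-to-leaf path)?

6

[E [E [T [F c]]] :: [T [F ( [E [T [F c]]] )] @ [T [F x]]]]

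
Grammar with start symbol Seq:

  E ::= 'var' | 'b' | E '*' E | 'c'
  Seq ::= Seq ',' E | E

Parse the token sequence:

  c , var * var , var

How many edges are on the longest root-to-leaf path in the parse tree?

4

[Seq [Seq [Seq [E c]] , [E [E var] * [E var]]] , [E var]]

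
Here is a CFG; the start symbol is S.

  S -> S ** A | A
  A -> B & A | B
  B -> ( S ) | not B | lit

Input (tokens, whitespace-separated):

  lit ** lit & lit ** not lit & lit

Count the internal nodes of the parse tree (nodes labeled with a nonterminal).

14

[S [S [S [A [B lit]]] ** [A [B lit] & [A [B lit]]]] ** [A [B not [B lit]] & [A [B lit]]]]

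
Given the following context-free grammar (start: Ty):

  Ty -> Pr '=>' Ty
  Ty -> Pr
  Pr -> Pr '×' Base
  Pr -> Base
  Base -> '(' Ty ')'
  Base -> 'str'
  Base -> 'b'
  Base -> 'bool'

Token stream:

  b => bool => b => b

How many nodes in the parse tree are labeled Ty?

4

[Ty [Pr [Base b]] => [Ty [Pr [Base bool]] => [Ty [Pr [Base b]] => [Ty [Pr [Base b]]]]]]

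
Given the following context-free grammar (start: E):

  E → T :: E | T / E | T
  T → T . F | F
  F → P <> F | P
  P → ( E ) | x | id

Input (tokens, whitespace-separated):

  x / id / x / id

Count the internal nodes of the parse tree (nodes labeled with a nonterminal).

16

[E [T [F [P x]]] / [E [T [F [P id]]] / [E [T [F [P x]]] / [E [T [F [P id]]]]]]]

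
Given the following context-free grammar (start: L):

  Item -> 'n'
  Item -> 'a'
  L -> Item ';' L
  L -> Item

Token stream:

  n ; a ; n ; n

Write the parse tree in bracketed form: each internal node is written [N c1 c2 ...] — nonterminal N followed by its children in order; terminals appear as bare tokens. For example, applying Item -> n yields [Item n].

[L [Item n] ; [L [Item a] ; [L [Item n] ; [L [Item n]]]]]

L
Item ; L
n ; L
n ; Item ; L
n ; a ; L
n ; a ; Item ; L
n ; a ; n ; L
n ; a ; n ; Item
n ; a ; n ; n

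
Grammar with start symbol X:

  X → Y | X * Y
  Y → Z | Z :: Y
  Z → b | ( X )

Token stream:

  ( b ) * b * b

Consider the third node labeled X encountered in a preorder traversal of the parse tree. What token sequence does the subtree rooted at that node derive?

( b )

[X [X [X [Y [Z ( [X [Y [Z b]]] )]]] * [Y [Z b]]] * [Y [Z b]]]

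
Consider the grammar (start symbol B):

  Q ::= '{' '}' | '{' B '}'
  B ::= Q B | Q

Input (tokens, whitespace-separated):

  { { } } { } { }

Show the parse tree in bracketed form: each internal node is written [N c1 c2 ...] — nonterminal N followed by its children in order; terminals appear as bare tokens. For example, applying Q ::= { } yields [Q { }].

B
Q B
{ B } B
{ Q } B
{ { } } B
{ { } } Q B
{ { } } { } B
{ { } } { } Q
{ { } } { } { }

[B [Q { [B [Q { }]] }] [B [Q { }] [B [Q { }]]]]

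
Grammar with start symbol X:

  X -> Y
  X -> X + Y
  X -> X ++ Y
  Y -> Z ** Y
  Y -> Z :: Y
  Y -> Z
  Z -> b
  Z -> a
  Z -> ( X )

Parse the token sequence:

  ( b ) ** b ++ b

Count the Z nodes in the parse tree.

4

[X [X [Y [Z ( [X [Y [Z b]]] )] ** [Y [Z b]]]] ++ [Y [Z b]]]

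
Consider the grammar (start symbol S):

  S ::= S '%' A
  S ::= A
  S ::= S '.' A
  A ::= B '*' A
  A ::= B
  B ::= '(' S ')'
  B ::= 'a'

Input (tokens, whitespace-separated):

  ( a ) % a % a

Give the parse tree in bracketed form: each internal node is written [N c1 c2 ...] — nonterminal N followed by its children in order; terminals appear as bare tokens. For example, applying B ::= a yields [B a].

S
S % A
S % A % A
A % A % A
B % A % A
( S ) % A % A
( A ) % A % A
( B ) % A % A
( a ) % A % A
( a ) % B % A
( a ) % a % A
( a ) % a % B
( a ) % a % a

[S [S [S [A [B ( [S [A [B a]]] )]]] % [A [B a]]] % [A [B a]]]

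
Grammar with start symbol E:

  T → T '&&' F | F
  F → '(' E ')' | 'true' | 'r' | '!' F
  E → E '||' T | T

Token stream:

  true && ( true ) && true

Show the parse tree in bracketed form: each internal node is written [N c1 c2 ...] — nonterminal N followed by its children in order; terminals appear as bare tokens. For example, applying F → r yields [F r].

E
T
T && F
T && F && F
F && F && F
true && F && F
true && ( E ) && F
true && ( T ) && F
true && ( F ) && F
true && ( true ) && F
true && ( true ) && true

[E [T [T [T [F true]] && [F ( [E [T [F true]]] )]] && [F true]]]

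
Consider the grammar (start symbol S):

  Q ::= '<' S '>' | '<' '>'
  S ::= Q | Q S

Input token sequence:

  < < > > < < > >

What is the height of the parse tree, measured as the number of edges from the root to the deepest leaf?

[S [Q < [S [Q < >]] >] [S [Q < [S [Q < >]] >]]]

5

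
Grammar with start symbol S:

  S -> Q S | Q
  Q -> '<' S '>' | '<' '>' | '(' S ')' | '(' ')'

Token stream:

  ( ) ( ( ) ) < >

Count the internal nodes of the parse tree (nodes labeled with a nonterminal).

8

[S [Q ( )] [S [Q ( [S [Q ( )]] )] [S [Q < >]]]]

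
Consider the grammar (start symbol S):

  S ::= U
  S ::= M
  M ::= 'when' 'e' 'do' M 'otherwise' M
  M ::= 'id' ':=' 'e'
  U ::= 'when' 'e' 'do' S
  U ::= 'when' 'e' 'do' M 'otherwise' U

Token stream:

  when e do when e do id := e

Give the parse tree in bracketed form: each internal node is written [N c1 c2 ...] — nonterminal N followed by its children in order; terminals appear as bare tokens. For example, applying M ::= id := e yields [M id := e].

S
U
when e do S
when e do U
when e do when e do S
when e do when e do M
when e do when e do id := e

[S [U when e do [S [U when e do [S [M id := e]]]]]]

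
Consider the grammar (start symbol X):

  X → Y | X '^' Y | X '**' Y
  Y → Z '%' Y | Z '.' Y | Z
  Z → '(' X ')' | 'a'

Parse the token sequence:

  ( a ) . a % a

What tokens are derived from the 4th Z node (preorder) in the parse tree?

[X [Y [Z ( [X [Y [Z a]]] )] . [Y [Z a] % [Y [Z a]]]]]

a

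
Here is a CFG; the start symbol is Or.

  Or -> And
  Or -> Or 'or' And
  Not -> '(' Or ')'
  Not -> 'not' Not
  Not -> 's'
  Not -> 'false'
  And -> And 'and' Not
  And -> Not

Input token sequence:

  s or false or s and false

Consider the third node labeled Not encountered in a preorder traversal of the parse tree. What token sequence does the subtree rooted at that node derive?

[Or [Or [Or [And [Not s]]] or [And [Not false]]] or [And [And [Not s]] and [Not false]]]

s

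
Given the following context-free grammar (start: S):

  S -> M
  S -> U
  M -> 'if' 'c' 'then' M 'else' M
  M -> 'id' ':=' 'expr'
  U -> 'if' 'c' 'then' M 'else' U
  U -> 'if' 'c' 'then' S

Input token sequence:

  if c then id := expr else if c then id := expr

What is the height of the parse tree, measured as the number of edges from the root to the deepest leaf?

5

[S [U if c then [M id := expr] else [U if c then [S [M id := expr]]]]]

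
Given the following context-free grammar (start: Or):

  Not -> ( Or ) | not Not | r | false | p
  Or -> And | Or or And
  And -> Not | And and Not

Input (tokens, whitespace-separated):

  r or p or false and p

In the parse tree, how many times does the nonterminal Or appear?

[Or [Or [Or [And [Not r]]] or [And [Not p]]] or [And [And [Not false]] and [Not p]]]

3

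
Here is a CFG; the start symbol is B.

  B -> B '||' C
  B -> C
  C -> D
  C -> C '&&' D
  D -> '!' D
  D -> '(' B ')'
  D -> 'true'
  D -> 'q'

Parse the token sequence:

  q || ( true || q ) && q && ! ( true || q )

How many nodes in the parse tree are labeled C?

8

[B [B [C [D q]]] || [C [C [C [D ( [B [B [C [D true]]] || [C [D q]]] )]] && [D q]] && [D ! [D ( [B [B [C [D true]]] || [C [D q]]] )]]]]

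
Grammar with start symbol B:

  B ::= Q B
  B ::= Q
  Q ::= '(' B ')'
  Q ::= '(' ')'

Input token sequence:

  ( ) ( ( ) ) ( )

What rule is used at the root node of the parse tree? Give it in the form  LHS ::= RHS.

[B [Q ( )] [B [Q ( [B [Q ( )]] )] [B [Q ( )]]]]

B ::= Q B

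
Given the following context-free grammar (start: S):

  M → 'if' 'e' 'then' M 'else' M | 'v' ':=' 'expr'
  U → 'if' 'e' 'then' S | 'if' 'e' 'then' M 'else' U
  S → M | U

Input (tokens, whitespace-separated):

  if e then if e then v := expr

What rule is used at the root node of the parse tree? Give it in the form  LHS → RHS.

[S [U if e then [S [U if e then [S [M v := expr]]]]]]

S → U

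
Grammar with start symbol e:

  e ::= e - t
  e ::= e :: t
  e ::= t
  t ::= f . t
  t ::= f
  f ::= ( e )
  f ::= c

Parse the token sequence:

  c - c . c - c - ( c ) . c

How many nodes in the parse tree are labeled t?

[e [e [e [e [t [f c]]] - [t [f c] . [t [f c]]]] - [t [f c]]] - [t [f ( [e [t [f c]]] )] . [t [f c]]]]

7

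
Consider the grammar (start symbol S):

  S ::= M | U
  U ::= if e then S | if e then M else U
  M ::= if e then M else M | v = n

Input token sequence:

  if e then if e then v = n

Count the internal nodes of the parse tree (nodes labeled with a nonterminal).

[S [U if e then [S [U if e then [S [M v = n]]]]]]

6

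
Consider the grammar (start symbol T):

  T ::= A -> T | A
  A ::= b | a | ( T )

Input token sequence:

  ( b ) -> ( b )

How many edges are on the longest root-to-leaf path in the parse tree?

[T [A ( [T [A b]] )] -> [T [A ( [T [A b]] )]]]

5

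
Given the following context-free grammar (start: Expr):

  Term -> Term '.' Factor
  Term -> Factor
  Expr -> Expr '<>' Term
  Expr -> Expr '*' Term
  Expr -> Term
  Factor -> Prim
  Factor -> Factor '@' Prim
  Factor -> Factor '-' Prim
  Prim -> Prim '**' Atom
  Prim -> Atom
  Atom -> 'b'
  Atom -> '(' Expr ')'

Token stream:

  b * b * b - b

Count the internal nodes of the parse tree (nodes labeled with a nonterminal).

[Expr [Expr [Expr [Term [Factor [Prim [Atom b]]]]] * [Term [Factor [Prim [Atom b]]]]] * [Term [Factor [Factor [Prim [Atom b]]] - [Prim [Atom b]]]]]

18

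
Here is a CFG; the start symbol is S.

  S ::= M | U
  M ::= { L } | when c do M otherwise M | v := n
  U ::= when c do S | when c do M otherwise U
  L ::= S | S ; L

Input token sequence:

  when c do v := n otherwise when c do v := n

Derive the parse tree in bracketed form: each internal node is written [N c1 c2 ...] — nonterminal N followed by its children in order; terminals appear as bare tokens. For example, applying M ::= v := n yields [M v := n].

[S [U when c do [M v := n] otherwise [U when c do [S [M v := n]]]]]

S
U
when c do M otherwise U
when c do v := n otherwise U
when c do v := n otherwise when c do S
when c do v := n otherwise when c do M
when c do v := n otherwise when c do v := n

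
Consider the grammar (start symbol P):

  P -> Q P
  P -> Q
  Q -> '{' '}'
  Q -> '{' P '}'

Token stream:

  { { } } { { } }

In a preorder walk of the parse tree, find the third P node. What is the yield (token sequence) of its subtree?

{ { } }

[P [Q { [P [Q { }]] }] [P [Q { [P [Q { }]] }]]]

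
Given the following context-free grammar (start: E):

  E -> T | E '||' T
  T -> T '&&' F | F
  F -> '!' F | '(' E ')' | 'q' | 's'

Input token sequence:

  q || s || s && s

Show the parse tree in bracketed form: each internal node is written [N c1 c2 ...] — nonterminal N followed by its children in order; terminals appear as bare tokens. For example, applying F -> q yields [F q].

[E [E [E [T [F q]]] || [T [F s]]] || [T [T [F s]] && [F s]]]

E
E || T
E || T || T
T || T || T
F || T || T
q || T || T
q || F || T
q || s || T
q || s || T && F
q || s || F && F
q || s || s && F
q || s || s && s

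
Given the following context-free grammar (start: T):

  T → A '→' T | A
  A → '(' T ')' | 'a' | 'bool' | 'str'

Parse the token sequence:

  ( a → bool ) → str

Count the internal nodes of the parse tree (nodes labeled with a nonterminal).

8

[T [A ( [T [A a] → [T [A bool]]] )] → [T [A str]]]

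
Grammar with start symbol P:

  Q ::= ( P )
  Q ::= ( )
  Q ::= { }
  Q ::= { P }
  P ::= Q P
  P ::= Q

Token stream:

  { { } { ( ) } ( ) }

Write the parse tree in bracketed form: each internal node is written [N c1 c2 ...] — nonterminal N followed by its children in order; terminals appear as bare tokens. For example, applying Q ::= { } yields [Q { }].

P
Q
{ P }
{ Q P }
{ { } P }
{ { } Q P }
{ { } { P } P }
{ { } { Q } P }
{ { } { ( ) } P }
{ { } { ( ) } Q }
{ { } { ( ) } ( ) }

[P [Q { [P [Q { }] [P [Q { [P [Q ( )]] }] [P [Q ( )]]]] }]]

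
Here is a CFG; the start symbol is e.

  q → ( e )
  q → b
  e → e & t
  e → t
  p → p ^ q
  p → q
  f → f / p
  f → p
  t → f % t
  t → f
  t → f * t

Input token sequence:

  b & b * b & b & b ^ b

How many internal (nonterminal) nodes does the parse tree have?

[e [e [e [e [t [f [p [q b]]]]] & [t [f [p [q b]]] * [t [f [p [q b]]]]]] & [t [f [p [q b]]]]] & [t [f [p [p [q b]] ^ [q b]]]]]

26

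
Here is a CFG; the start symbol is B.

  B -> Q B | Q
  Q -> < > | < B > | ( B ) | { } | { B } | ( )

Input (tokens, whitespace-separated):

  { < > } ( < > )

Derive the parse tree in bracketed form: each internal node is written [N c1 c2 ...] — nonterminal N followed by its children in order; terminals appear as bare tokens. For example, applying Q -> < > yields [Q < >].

[B [Q { [B [Q < >]] }] [B [Q ( [B [Q < >]] )]]]

B
Q B
{ B } B
{ Q } B
{ < > } B
{ < > } Q
{ < > } ( B )
{ < > } ( Q )
{ < > } ( < > )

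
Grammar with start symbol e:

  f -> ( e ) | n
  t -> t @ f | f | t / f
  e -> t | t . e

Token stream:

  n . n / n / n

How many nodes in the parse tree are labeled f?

4

[e [t [f n]] . [e [t [t [t [f n]] / [f n]] / [f n]]]]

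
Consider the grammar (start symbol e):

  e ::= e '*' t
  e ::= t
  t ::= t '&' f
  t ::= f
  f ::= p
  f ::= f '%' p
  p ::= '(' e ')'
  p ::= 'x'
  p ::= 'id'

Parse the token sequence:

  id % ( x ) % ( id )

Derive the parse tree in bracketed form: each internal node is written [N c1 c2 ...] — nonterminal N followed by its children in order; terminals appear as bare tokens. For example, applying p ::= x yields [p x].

[e [t [f [f [f [p id]] % [p ( [e [t [f [p x]]]] )]] % [p ( [e [t [f [p id]]]] )]]]]

e
t
f
f % p
f % p % p
p % p % p
id % p % p
id % ( e ) % p
id % ( t ) % p
id % ( f ) % p
id % ( p ) % p
id % ( x ) % p
id % ( x ) % ( e )
id % ( x ) % ( t )
id % ( x ) % ( f )
id % ( x ) % ( p )
id % ( x ) % ( id )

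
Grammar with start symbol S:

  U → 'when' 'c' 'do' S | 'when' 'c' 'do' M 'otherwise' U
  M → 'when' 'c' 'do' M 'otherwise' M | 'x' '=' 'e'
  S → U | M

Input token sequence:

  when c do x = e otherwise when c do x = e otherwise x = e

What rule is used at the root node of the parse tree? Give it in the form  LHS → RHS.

S → M

[S [M when c do [M x = e] otherwise [M when c do [M x = e] otherwise [M x = e]]]]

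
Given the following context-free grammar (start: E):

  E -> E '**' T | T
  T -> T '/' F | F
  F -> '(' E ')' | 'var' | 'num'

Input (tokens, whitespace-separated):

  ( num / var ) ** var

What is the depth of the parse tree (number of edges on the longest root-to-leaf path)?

8

[E [E [T [F ( [E [T [T [F num]] / [F var]]] )]]] ** [T [F var]]]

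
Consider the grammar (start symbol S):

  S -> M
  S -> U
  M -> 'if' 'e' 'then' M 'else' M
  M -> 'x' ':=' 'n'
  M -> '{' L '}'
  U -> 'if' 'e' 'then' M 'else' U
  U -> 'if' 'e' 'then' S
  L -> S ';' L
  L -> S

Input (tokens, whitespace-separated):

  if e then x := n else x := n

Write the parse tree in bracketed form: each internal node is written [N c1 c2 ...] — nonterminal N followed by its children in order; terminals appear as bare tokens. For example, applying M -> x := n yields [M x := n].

S
M
if e then M else M
if e then x := n else M
if e then x := n else x := n

[S [M if e then [M x := n] else [M x := n]]]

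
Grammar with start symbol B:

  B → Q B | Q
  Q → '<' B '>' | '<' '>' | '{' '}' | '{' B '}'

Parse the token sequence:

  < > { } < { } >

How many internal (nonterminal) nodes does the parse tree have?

8

[B [Q < >] [B [Q { }] [B [Q < [B [Q { }]] >]]]]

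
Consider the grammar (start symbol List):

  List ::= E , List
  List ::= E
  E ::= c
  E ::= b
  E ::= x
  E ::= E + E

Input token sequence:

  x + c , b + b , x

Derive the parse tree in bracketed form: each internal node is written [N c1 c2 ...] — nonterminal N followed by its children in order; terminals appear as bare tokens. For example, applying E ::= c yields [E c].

List
E , List
E + E , List
x + E , List
x + c , List
x + c , E , List
x + c , E + E , List
x + c , b + E , List
x + c , b + b , List
x + c , b + b , E
x + c , b + b , x

[List [E [E x] + [E c]] , [List [E [E b] + [E b]] , [List [E x]]]]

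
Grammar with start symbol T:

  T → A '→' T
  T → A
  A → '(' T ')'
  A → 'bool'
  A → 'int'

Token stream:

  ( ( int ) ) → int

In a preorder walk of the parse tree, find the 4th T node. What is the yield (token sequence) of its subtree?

int

[T [A ( [T [A ( [T [A int]] )]] )] → [T [A int]]]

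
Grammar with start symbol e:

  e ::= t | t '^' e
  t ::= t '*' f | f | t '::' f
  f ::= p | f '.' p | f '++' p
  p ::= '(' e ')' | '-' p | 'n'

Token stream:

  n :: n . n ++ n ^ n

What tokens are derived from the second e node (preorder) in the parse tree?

n

[e [t [t [f [p n]]] :: [f [f [f [p n]] . [p n]] ++ [p n]]] ^ [e [t [f [p n]]]]]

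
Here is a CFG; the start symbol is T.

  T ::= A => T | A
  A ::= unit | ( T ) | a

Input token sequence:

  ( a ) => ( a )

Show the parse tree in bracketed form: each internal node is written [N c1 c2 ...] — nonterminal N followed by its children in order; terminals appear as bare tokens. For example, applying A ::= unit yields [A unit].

[T [A ( [T [A a]] )] => [T [A ( [T [A a]] )]]]

T
A => T
( T ) => T
( A ) => T
( a ) => T
( a ) => A
( a ) => ( T )
( a ) => ( A )
( a ) => ( a )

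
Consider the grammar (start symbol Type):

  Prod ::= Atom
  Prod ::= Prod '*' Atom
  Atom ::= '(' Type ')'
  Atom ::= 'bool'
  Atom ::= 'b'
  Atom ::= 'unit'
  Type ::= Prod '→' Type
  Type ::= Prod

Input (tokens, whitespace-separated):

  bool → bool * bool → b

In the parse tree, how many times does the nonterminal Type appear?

3

[Type [Prod [Atom bool]] → [Type [Prod [Prod [Atom bool]] * [Atom bool]] → [Type [Prod [Atom b]]]]]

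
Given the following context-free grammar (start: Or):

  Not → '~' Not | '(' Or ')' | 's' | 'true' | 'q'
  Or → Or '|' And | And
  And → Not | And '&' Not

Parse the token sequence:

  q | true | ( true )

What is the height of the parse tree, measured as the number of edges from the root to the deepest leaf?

[Or [Or [Or [And [Not q]]] | [And [Not true]]] | [And [Not ( [Or [And [Not true]]] )]]]

6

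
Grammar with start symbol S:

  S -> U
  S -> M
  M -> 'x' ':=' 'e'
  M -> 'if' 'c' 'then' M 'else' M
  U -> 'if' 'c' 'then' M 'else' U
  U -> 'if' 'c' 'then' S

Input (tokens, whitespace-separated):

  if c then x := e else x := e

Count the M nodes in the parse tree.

[S [M if c then [M x := e] else [M x := e]]]

3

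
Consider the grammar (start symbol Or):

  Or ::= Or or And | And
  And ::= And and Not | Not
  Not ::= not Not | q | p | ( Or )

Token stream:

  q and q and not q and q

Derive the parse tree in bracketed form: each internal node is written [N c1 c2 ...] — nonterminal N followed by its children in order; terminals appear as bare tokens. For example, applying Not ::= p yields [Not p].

Or
And
And and Not
And and Not and Not
And and Not and Not and Not
Not and Not and Not and Not
q and Not and Not and Not
q and q and Not and Not
q and q and not Not and Not
q and q and not q and Not
q and q and not q and q

[Or [And [And [And [And [Not q]] and [Not q]] and [Not not [Not q]]] and [Not q]]]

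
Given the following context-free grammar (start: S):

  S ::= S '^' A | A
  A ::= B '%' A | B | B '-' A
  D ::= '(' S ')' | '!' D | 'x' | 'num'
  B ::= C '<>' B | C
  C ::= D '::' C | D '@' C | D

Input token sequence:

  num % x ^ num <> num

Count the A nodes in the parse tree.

3

[S [S [A [B [C [D num]]] % [A [B [C [D x]]]]]] ^ [A [B [C [D num]] <> [B [C [D num]]]]]]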